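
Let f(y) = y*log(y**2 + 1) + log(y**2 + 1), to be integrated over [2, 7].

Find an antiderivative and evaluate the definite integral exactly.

Antiderivative: F(y) = (-y**2 + y*(y + 2)*log(y**2 + 1) - 4*y + log(y**2 + 1) + 4*atan(y))/2; value = -65/2 - 9*log(5)/2 - 2*atan(2) + 2*atan(7) + 32*log(50)

The integrand splits into summands that can be handled one at a time.
F(y) = (-y**2 + y*(y + 2)*log(y**2 + 1) - 4*y + log(y**2 + 1) + 4*atan(y))/2 is an antiderivative of f.
Check: d/dy[(-y**2 + y*(y + 2)*log(y**2 + 1) - 4*y + log(y**2 + 1) + 4*atan(y))/2] = y*log(y**2 + 1) + log(y**2 + 1) = f(y).
F(7) = -77/2 + 2*atan(7) + 32*log(50); F(2) = -6 + 2*atan(2) + 9*log(5)/2.
Integral = F(7) - F(2) = -65/2 - 9*log(5)/2 - 2*atan(2) + 2*atan(7) + 32*log(50).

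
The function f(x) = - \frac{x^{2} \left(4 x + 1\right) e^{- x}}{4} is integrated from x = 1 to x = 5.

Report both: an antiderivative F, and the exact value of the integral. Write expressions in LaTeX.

Antiderivative: F(x) = x^{3} e^{- x} + \frac{13 x^{2} e^{- x}}{4} + \frac{13 x e^{- x}}{2} + \frac{13 e^{- x}}{2}; value = - \frac{69}{4 e} + \frac{981}{4 e^{5}}

f has the shape u'v + uv' for u = x^{3} + \frac{13 x^{2}}{4} + \frac{13 x}{2} + \frac{13}{2} and v = e^{- x} — it is the derivative of the product u*v.
F(x) = x^{3} e^{- x} + \frac{13 x^{2} e^{- x}}{4} + \frac{13 x e^{- x}}{2} + \frac{13 e^{- x}}{2} is an antiderivative of f.
Check: d/dx[x^{3} e^{- x} + \frac{13 x^{2} e^{- x}}{4} + \frac{13 x e^{- x}}{2} + \frac{13 e^{- x}}{2}] = \frac{\left(- 4 x^{3} - x^{2}\right) e^{- x}}{4}, which equals f(x).
F(5) = \frac{981}{4 e^{5}}; F(1) = \frac{69}{4 e}.
Integral = F(5) - F(1) = - \frac{69}{4 e} + \frac{981}{4 e^{5}}.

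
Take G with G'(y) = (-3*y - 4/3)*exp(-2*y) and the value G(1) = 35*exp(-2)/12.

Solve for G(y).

G(y) = 3*y*exp(-2*y)/2 + 17*exp(-2*y)/12

G'(y) has the shape u'v + uv' for u = 3*y/2 + 17/12 and v = exp(-2*y) — it is the derivative of the product u*v.
A general antiderivative is (18*y + 17)*exp(-2*y)/12 + C.
The condition gives C = 35*exp(-2)/12 - (35*exp(-2)/12) = 0.
So G(y) = 3*y*exp(-2*y)/2 + 17*exp(-2*y)/12.
Check: d/dy[3*y*exp(-2*y)/2 + 17*exp(-2*y)/12] = (-9*y - 4)*exp(-2*y)/3, which equals G'(y).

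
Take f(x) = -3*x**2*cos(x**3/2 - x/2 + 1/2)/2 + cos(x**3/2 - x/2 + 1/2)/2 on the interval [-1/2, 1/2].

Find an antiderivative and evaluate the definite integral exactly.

Antiderivative: F(x) = -sin(x**3/2 - x/2 + 1/2); value = -sin(5/16) + sin(11/16)

f matches the chain-rule pattern g'(h)*h' with inner function h(x) = x**3/2 - x/2 + 1/2; substituting u = h(x) collapses the integral.
F(x) = -sin(x**3/2 - x/2 + 1/2) is an antiderivative of f.
Check: d/dx[-sin(x**3/2 - x/2 + 1/2)] = -3*x**2*cos(x**3/2 - x/2 + 1/2)/2 + cos(x**3/2 - x/2 + 1/2)/2 = f(x).
F(1/2) = -sin(5/16); F(-1/2) = -sin(11/16).
Integral = F(1/2) - F(-1/2) = -sin(5/16) + sin(11/16).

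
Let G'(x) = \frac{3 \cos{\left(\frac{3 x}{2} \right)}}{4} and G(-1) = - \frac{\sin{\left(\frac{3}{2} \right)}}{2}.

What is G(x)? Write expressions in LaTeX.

The proposed G(x) is checked by its d/dx: the result must match the given G'(x).
A general antiderivative is \frac{\sin{\left(\frac{3 x}{2} \right)}}{2} + C.
The condition gives C = - \frac{\sin{\left(\frac{3}{2} \right)}}{2} - (- \frac{\sin{\left(\frac{3}{2} \right)}}{2}) = 0.
So G(x) = \frac{\sin{\left(\frac{3 x}{2} \right)}}{2}.
Check: d/dx[\frac{\sin{\left(\frac{3 x}{2} \right)}}{2}] = \frac{3 \cos{\left(\frac{3 x}{2} \right)}}{4} = G'(x).

G(x) = \frac{\sin{\left(\frac{3 x}{2} \right)}}{2}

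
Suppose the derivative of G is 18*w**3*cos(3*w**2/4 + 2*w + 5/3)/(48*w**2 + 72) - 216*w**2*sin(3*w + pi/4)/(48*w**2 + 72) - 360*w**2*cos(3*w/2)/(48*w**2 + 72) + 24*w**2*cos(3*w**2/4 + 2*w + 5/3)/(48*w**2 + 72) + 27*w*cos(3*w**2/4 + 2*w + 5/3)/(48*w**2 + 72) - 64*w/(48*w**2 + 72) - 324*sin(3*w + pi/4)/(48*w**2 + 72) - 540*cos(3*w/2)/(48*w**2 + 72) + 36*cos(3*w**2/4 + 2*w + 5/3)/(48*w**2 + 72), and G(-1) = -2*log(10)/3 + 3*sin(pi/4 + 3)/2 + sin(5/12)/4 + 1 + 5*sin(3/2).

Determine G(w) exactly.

Integrate term by term and add the pieces.
A general antiderivative is -2*log(4*w**2 + 6)/3 - 5*sin(3*w/2) + sin(3*w**2/4 + 2*w + 5/3)/4 + 3*cos(3*w + pi/4)/2 + C.
The condition gives C = -2*log(10)/3 + 3*sin(pi/4 + 3)/2 + sin(5/12)/4 + 1 + 5*sin(3/2) - (-2*log(10)/3 + 3*sin(pi/4 + 3)/2 + sin(5/12)/4 + 5*sin(3/2)) = 1.
So G(w) = -2*log(4*w**2 + 6)/3 - 5*sin(3*w/2) + sin(3*w**2/4 + 2*w + 5/3)/4 + 3*cos(3*w + pi/4)/2 + 1.
Check: d/dw[-2*log(4*w**2 + 6)/3 - 5*sin(3*w/2) + sin(3*w**2/4 + 2*w + 5/3)/4 + 3*cos(3*w + pi/4)/2 + 1] = (18*w**3*cos(3*w**2/4 + 2*w + 5/3) - 216*w**2*sin(3*w + pi/4) - 360*w**2*cos(3*w/2) + 24*w**2*cos(3*w**2/4 + 2*w + 5/3) + 27*w*cos(3*w**2/4 + 2*w + 5/3) - 64*w - 324*sin(3*w + pi/4) - 540*cos(3*w/2) + 36*cos(3*w**2/4 + 2*w + 5/3))/(48*w**2 + 72), which equals G'(w).

G(w) = -2*log(4*w**2 + 6)/3 - 5*sin(3*w/2) + sin(3*w**2/4 + 2*w + 5/3)/4 + 3*cos(3*w + pi/4)/2 + 1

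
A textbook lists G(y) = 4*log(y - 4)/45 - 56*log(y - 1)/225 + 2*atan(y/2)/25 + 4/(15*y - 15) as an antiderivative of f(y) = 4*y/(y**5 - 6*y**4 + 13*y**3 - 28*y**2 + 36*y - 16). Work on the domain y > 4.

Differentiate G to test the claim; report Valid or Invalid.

Invalid: d/dy[G] - f = -4*y/(25*y**2 + 100), which is not 0.

d/dy[G] = (-4*y**4 + 24*y**3 - 36*y**2 + 116*y)/(25*y**5 - 150*y**4 + 325*y**3 - 700*y**2 + 900*y - 400)
d/dy[G] - f(y) = -4*y/(25*y**2 + 100) != 0.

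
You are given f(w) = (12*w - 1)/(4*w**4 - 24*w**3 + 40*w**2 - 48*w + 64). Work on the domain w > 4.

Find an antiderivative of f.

The denominator factors as 4*(w - 4)*(w - 2)*(w**2 + 2); partial fractions split f into directly integrable pieces: (11*w - 25)/(72*(w**2 + 2)) - 23/(48*(w - 2)) + 47/(144*(w - 4)).
Check: d/dw[(47*log(w - 4) - 69*log(w - 2) + 11*log(w**2 + 2) - 25*sqrt(2)*atan(sqrt(2)*w/2))/144] = (12*w - 1)/(4*w**4 - 24*w**3 + 40*w**2 - 48*w + 64) = f(w).

An antiderivative is F(w) = (47*log(w - 4) - 69*log(w - 2) + 11*log(w**2 + 2) - 25*sqrt(2)*atan(sqrt(2)*w/2))/144.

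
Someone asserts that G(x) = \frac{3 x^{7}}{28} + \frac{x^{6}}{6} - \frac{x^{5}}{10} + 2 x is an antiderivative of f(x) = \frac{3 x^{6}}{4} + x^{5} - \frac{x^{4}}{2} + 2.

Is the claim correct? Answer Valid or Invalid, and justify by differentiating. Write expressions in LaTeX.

Valid. The derivative of G reproduces f.

d/dx[G] = \frac{3 x^{6}}{4} + x^{5} - \frac{x^{4}}{2} + 2
This equals f(x) exactly, so the claim holds.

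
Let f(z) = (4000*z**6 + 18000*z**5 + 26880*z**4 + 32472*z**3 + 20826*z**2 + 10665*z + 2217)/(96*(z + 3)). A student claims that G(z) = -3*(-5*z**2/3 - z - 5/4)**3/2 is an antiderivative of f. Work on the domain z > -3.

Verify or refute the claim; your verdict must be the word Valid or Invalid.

d/dz[G] = 125*z**5/3 + 125*z**4/2 + 185*z**3/2 + 243*z**2/4 + 555*z/16 + 225/32
d/dz[G] - f(z) = -2/(z + 3) != 0.

Invalid: d/dz[G] - f = -2/(z + 3), which is not 0.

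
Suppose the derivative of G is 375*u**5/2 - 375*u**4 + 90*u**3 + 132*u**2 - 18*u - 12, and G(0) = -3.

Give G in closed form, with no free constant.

G'(u) matches the chain-rule pattern g'(h)*h' with inner function h(u) = 5*u**2 - 4*u - 2; substituting w = h(u) collapses the integral.
A general antiderivative is (5*u**2 - 4*u - 2)**3/4 + C.
The condition gives C = -3 - (-2) = -1.
So G(u) = (125*u**6 - 300*u**5 + 90*u**4 + 176*u**3 - 36*u**2 - 48*u - 12)/4.
Check: d/du[(125*u**6 - 300*u**5 + 90*u**4 + 176*u**3 - 36*u**2 - 48*u - 12)/4] = 375*u**5/2 - 375*u**4 + 90*u**3 + 132*u**2 - 18*u - 12 = G'(u).

G(u) = (125*u**6 - 300*u**5 + 90*u**4 + 176*u**3 - 36*u**2 - 48*u - 12)/4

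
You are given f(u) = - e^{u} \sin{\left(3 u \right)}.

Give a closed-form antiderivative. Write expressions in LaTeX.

An antiderivative is F(u) = \frac{\left(- \sin{\left(3 u \right)} + 3 \cos{\left(3 u \right)}\right) e^{u}}{10}.

For F(u) to be correct the identity F'(u) - f(u) = 0 must hold.
Check: d/du[\frac{\left(- \sin{\left(3 u \right)} + 3 \cos{\left(3 u \right)}\right) e^{u}}{10}] = - e^{u} \sin{\left(3 u \right)} = f(u).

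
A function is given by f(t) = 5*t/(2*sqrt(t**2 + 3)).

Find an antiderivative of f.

An antiderivative is F(t) = 5*sqrt(t**2 + 3)/2.

f matches the chain-rule pattern g'(h)*h' with inner function h(t) = t**2 + 3; substituting u = h(t) collapses the integral.
Check: d/dt[5*sqrt(t**2 + 3)/2] = 5*t/(2*sqrt(t**2 + 3)) = f(t).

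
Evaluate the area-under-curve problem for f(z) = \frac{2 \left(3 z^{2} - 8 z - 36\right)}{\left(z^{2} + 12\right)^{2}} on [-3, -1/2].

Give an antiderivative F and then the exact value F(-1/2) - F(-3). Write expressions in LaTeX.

Recognize the product-rule pattern: f = u'v + uv' with u = \frac{1}{\frac{z^{2}}{2} + 6}, v = 4 - 3 z, so integration by parts undoes it.
F(z) = \frac{8 - 6 z}{z^{2} + 12} is an antiderivative of f.
Check: d/dz[\frac{8 - 6 z}{z^{2} + 12}] = \frac{6 z^{2} - 16 z - 72}{z^{4} + 24 z^{2} + 144}, which equals f(z).
F(-1/2) = \frac{44}{49}; F(-3) = \frac{26}{21}.
Integral = F(-1/2) - F(-3) = - \frac{50}{147}.

Antiderivative: F(z) = \frac{8 - 6 z}{z^{2} + 12}; value = - \frac{50}{147}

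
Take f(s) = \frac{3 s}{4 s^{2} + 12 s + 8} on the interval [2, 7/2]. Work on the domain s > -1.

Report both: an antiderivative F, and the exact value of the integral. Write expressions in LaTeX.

Antiderivative: F(s) = - \frac{3 \log{\left(s + 1 \right)}}{4} + \frac{3 \log{\left(s + 2 \right)}}{2}; value = - \frac{3 \log{\left(4 \right)}}{2} - \frac{3 \log{\left(\frac{9}{2} \right)}}{4} + \frac{3 \log{\left(3 \right)}}{4} + \frac{3 \log{\left(\frac{11}{2} \right)}}{2}

Factor the denominator (4 \left(s + 1\right) \left(s + 2\right)) and decompose: f = \frac{3}{2 \left(s + 2\right)} - \frac{3}{4 \left(s + 1\right)}; each piece integrates to a log, atan, or power term.
F(s) = - \frac{3 \log{\left(s + 1 \right)}}{4} + \frac{3 \log{\left(s + 2 \right)}}{2} is an antiderivative of f.
Check: d/ds[- \frac{3 \log{\left(s + 1 \right)}}{4} + \frac{3 \log{\left(s + 2 \right)}}{2}] = \frac{3 s}{4 s^{2} + 12 s + 8} = f(s).
F(7/2) = - \frac{3 \log{\left(\frac{9}{2} \right)}}{4} + \frac{3 \log{\left(\frac{11}{2} \right)}}{2}; F(2) = - \frac{3 \log{\left(3 \right)}}{4} + \frac{3 \log{\left(4 \right)}}{2}.
Integral = F(7/2) - F(2) = - \frac{3 \log{\left(4 \right)}}{2} - \frac{3 \log{\left(\frac{9}{2} \right)}}{4} + \frac{3 \log{\left(3 \right)}}{4} + \frac{3 \log{\left(\frac{11}{2} \right)}}{2}.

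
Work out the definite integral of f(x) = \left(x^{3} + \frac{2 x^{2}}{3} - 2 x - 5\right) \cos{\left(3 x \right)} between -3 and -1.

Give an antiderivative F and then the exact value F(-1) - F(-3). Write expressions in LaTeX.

Check any antiderivative F(x) by computing F'(x) and comparing it with f(x).
F(x) = \frac{x^{3} \sin{\left(3 x \right)}}{3} + \frac{2 x^{2} \sin{\left(3 x \right)}}{9} + \frac{x^{2} \cos{\left(3 x \right)}}{3} - \frac{8 x \sin{\left(3 x \right)}}{9} + \frac{4 x \cos{\left(3 x \right)}}{27} - \frac{139 \sin{\left(3 x \right)}}{81} - \frac{8 \cos{\left(3 x \right)}}{27} is an antiderivative of f.
Check: d/dx[\frac{x^{3} \sin{\left(3 x \right)}}{3} + \frac{2 x^{2} \sin{\left(3 x \right)}}{9} + \frac{x^{2} \cos{\left(3 x \right)}}{3} - \frac{8 x \sin{\left(3 x \right)}}{9} + \frac{4 x \cos{\left(3 x \right)}}{27} - \frac{139 \sin{\left(3 x \right)}}{81} - \frac{8 \cos{\left(3 x \right)}}{27}] = x^{3} \cos{\left(3 x \right)} + \frac{2 x^{2} \cos{\left(3 x \right)}}{3} - 2 x \cos{\left(3 x \right)} - 5 \cos{\left(3 x \right)}, which equals f(x).
F(-1) = - \frac{\cos{\left(3 \right)}}{9} + \frac{76 \sin{\left(3 \right)}}{81}; F(-3) = \frac{61 \cos{\left(9 \right)}}{27} + \frac{490 \sin{\left(9 \right)}}{81}.
Integral = F(-1) - F(-3) = - \frac{490 \sin{\left(9 \right)}}{81} - \frac{\cos{\left(3 \right)}}{9} + \frac{76 \sin{\left(3 \right)}}{81} - \frac{61 \cos{\left(9 \right)}}{27}.

Antiderivative: F(x) = \frac{x^{3} \sin{\left(3 x \right)}}{3} + \frac{2 x^{2} \sin{\left(3 x \right)}}{9} + \frac{x^{2} \cos{\left(3 x \right)}}{3} - \frac{8 x \sin{\left(3 x \right)}}{9} + \frac{4 x \cos{\left(3 x \right)}}{27} - \frac{139 \sin{\left(3 x \right)}}{81} - \frac{8 \cos{\left(3 x \right)}}{27}; value = - \frac{490 \sin{\left(9 \right)}}{81} - \frac{\cos{\left(3 \right)}}{9} + \frac{76 \sin{\left(3 \right)}}{81} - \frac{61 \cos{\left(9 \right)}}{27}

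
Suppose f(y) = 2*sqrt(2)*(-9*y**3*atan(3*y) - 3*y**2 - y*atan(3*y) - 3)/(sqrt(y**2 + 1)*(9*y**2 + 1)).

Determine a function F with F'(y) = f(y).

An antiderivative is F(y) = -2*sqrt(2*y**2 + 2)*atan(3*y).

Recognize the product-rule pattern: f = u'v + uv' with u = -2*sqrt(2*y**2 + 2), v = atan(3*y), so integration by parts undoes it.
Check: d/dy[-2*sqrt(2*y**2 + 2)*atan(3*y)] = (-18*sqrt(2)*y**3*atan(3*y) - 6*sqrt(2)*y**2 - 2*sqrt(2)*y*atan(3*y) - 6*sqrt(2))/(9*y**2*sqrt(y**2 + 1) + sqrt(y**2 + 1)), which equals f(y).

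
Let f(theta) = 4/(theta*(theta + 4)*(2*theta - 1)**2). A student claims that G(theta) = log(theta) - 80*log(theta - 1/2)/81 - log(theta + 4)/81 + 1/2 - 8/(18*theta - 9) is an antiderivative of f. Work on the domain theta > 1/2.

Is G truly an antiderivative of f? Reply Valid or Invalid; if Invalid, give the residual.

d/dtheta[G] = 4/(4*theta**4 + 12*theta**3 - 15*theta**2 + 4*theta)
This equals f(theta) exactly, so the claim holds.

Valid - the claim checks out under differentiation.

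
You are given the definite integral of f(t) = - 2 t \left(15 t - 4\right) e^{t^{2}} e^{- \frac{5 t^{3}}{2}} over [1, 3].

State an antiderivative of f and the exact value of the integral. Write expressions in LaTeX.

f matches the chain-rule pattern g'(h)*h' with inner function h(t) = - \frac{5 t^{3}}{2} + t^{2}; substituting u = h(t) collapses the integral.
F(t) = 4 e^{t^{2}} e^{- \frac{5 t^{3}}{2}} is an antiderivative of f.
Check: d/dt[4 e^{t^{2}} e^{- \frac{5 t^{3}}{2}}] = \left(- 30 t^{2} e^{t^{2}} + 8 t e^{t^{2}}\right) e^{- \frac{5 t^{3}}{2}}, which equals f(t).
F(3) = \frac{4}{e^{\frac{117}{2}}}; F(1) = \frac{4}{e^{\frac{3}{2}}}.
Integral = F(3) - F(1) = - \frac{4}{e^{\frac{3}{2}}} + \frac{4}{e^{\frac{117}{2}}}.

Antiderivative: F(t) = 4 e^{t^{2}} e^{- \frac{5 t^{3}}{2}}; value = - \frac{4}{e^{\frac{3}{2}}} + \frac{4}{e^{\frac{117}{2}}}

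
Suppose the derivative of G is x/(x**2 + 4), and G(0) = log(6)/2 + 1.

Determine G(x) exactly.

G(x) = log(3*x**2/2 + 6)/2 + 1

The substitution u = 3*x**2/2 + 6 works: G'(x) is exactly (dG/du)*(du/dx) for that inner function.
A general antiderivative is log(3*x**2/2 + 6)/2 + C.
The condition gives C = log(6)/2 + 1 - (log(6)/2) = 1.
So G(x) = log(3*x**2/2 + 6)/2 + 1.
Check: d/dx[log(3*x**2/2 + 6)/2 + 1] = x/(x**2 + 4) = G'(x).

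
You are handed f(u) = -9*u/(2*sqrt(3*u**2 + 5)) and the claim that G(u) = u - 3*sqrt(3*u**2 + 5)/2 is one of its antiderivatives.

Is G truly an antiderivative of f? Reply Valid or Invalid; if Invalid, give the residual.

Invalid: d/du[G] - f = 1, which is not 0.

d/du[G] = (-9*u + 2*sqrt(3*u**2 + 5))/(2*sqrt(3*u**2 + 5))
d/du[G] - f(u) = 1 != 0.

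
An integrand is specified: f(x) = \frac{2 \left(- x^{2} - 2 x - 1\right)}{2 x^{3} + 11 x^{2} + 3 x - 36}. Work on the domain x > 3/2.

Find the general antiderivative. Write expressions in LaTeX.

Factor the denominator (\left(x + 3\right) \left(x + 4\right) \left(2 x - 3\right)) and decompose: f = - \frac{50}{99 \left(2 x - 3\right)} - \frac{18}{11 \left(x + 4\right)} + \frac{8}{9 \left(x + 3\right)}; each piece integrates to a log, atan, or power term.
Check: d/dx[- \frac{25 \log{\left(x - \frac{3}{2} \right)}}{99} + \frac{8 \log{\left(x + 3 \right)}}{9} - \frac{18 \log{\left(x + 4 \right)}}{11}] = \frac{- 2 x^{2} - 4 x - 2}{2 x^{3} + 11 x^{2} + 3 x - 36}, which equals f(x).

F(x) = - \frac{25 \log{\left(x - \frac{3}{2} \right)}}{99} + \frac{8 \log{\left(x + 3 \right)}}{9} - \frac{18 \log{\left(x + 4 \right)}}{11} + C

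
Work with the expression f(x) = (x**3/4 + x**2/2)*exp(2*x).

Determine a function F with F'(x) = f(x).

An antiderivative is F(x) = (4*x**3 + 2*x**2 - 2*x + 1)*exp(2*x)/32.

Recognize the product-rule pattern: f = u'v + uv' with u = x**3/8 + x**2/16 - x/16 + 1/32, v = exp(2*x), so integration by parts undoes it.
Check: d/dx[(4*x**3 + 2*x**2 - 2*x + 1)*exp(2*x)/32] = x**3*exp(2*x)/4 + x**2*exp(2*x)/2, which equals f(x).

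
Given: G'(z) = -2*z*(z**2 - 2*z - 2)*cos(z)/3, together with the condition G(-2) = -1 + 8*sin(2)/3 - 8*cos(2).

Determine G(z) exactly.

G(z) = -2*z**3*sin(z)/3 + 4*z**2*sin(z)/3 - 2*z**2*cos(z) + 16*z*sin(z)/3 + 8*z*cos(z)/3 - 8*sin(z)/3 + 16*cos(z)/3 - 1

Check a candidate G(z) by differentiating: d/dz[G] must match the given G'(z).
A general antiderivative is -2*z**3*sin(z)/3 + 4*z**2*sin(z)/3 - 2*z**2*cos(z) + 16*z*sin(z)/3 + 8*z*cos(z)/3 - 8*sin(z)/3 + 16*cos(z)/3 + C.
The condition gives C = -1 + 8*sin(2)/3 - 8*cos(2) - (8*sin(2)/3 - 8*cos(2)) = -1.
So G(z) = -2*z**3*sin(z)/3 + 4*z**2*sin(z)/3 - 2*z**2*cos(z) + 16*z*sin(z)/3 + 8*z*cos(z)/3 - 8*sin(z)/3 + 16*cos(z)/3 - 1.
Check: d/dz[-2*z**3*sin(z)/3 + 4*z**2*sin(z)/3 - 2*z**2*cos(z) + 16*z*sin(z)/3 + 8*z*cos(z)/3 - 8*sin(z)/3 + 16*cos(z)/3 - 1] = -2*z**3*cos(z)/3 + 4*z**2*cos(z)/3 + 4*z*cos(z)/3, which equals G'(z).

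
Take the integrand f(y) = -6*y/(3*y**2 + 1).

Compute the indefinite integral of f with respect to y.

The substitution u = 3*y**2 + 1 works: f is exactly (dF/du)*(du/dy) for that inner function.
Check: d/dy[-log(3*y**2 + 1)] = -6*y/(3*y**2 + 1) = f(y).

F(y) = -log(3*y**2 + 1) + C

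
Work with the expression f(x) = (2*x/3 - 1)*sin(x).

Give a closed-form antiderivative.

Differentiate the proposed F(x) back; it has to land on f(x) exactly.
Check: d/dx[-2*x*cos(x)/3 + 2*sin(x)/3 + cos(x)] = 2*x*sin(x)/3 - sin(x), which equals f(x).

An antiderivative is F(x) = -2*x*cos(x)/3 + 2*sin(x)/3 + cos(x).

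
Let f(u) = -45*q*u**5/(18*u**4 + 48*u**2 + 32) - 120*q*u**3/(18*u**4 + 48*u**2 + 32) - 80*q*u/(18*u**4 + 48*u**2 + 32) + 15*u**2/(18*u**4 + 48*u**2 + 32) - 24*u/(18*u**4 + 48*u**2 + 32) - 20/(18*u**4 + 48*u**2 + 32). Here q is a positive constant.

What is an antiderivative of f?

An antiderivative is F(u) = -5*q*u**2/4 + (2 - 5*u/2)/(3*u**2 + 4).

The integrand splits into summands that can be handled one at a time.
Check: d/du[-5*q*u**2/4 + (2 - 5*u/2)/(3*u**2 + 4)] = (-45*q*u**5 - 120*q*u**3 - 80*q*u + 15*u**2 - 24*u - 20)/(18*u**4 + 48*u**2 + 32), which equals f(u).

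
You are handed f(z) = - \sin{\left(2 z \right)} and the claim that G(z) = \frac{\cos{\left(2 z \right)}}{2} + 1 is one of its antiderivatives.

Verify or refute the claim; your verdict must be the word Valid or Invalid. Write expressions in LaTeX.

d/dz[G] = - \sin{\left(2 z \right)}
This equals f(z) exactly, so the claim holds.

Valid - differentiating G returns exactly f.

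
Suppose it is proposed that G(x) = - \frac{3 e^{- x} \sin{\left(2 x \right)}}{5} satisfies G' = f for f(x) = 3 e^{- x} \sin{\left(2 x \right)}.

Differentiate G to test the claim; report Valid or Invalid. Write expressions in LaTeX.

Invalid: d/dx[G] - f = \frac{\left(- 12 \sin{\left(2 x \right)} - 6 \cos{\left(2 x \right)}\right) e^{- x}}{5}, which is not 0.

d/dx[G] = \frac{\left(3 \sin{\left(2 x \right)} - 6 \cos{\left(2 x \right)}\right) e^{- x}}{5}
d/dx[G] - f(x) = \frac{\left(- 12 \sin{\left(2 x \right)} - 6 \cos{\left(2 x \right)}\right) e^{- x}}{5} != 0.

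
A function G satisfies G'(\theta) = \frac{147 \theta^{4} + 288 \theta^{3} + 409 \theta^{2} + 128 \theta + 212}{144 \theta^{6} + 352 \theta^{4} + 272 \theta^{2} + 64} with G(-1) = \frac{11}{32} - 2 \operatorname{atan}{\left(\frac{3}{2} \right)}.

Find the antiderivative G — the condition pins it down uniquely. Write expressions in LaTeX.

G(\theta) = \frac{32 \theta^{2} \operatorname{atan}{\left(\frac{3 \theta}{2} \right)} + 16 \theta^{2} + 5 \theta + 32 \operatorname{atan}{\left(\frac{3 \theta}{2} \right)}}{16 \left(\theta^{2} + 1\right)}

Since d/d\theta undoes antidifferentiation here, G(\theta) must give back the stated G'(\theta).
A general antiderivative is \frac{\frac{5 \theta}{4} - 4}{4 \theta^{2} + 4} + 2 \operatorname{atan}{\left(\frac{3 \theta}{2} \right)} + C.
The condition gives C = \frac{11}{32} - 2 \operatorname{atan}{\left(\frac{3}{2} \right)} - (- 2 \operatorname{atan}{\left(\frac{3}{2} \right)} - \frac{21}{32}) = 1.
So G(\theta) = \frac{32 \theta^{2} \operatorname{atan}{\left(\frac{3 \theta}{2} \right)} + 16 \theta^{2} + 5 \theta + 32 \operatorname{atan}{\left(\frac{3 \theta}{2} \right)}}{16 \left(\theta^{2} + 1\right)}.
Check: d/d\theta[\frac{32 \theta^{2} \operatorname{atan}{\left(\frac{3 \theta}{2} \right)} + 16 \theta^{2} + 5 \theta + 32 \operatorname{atan}{\left(\frac{3 \theta}{2} \right)}}{16 \left(\theta^{2} + 1\right)}] = \frac{147 \theta^{4} + 288 \theta^{3} + 409 \theta^{2} + 128 \theta + 212}{144 \theta^{6} + 352 \theta^{4} + 272 \theta^{2} + 64} = G'(\theta).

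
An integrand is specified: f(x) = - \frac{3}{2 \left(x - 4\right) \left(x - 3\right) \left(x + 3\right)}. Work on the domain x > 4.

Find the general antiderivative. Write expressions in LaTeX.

The denominator factors as 2 \left(x - 4\right) \left(x - 3\right) \left(x + 3\right); partial fractions split f into directly integrable pieces: - \frac{1}{28 \left(x + 3\right)} + \frac{1}{4 \left(x - 3\right)} - \frac{3}{14 \left(x - 4\right)}.
Check: d/dx[- \frac{3 \log{\left(x - 4 \right)}}{14} + \frac{\log{\left(x - 3 \right)}}{4} - \frac{\log{\left(x + 3 \right)}}{28}] = - \frac{3}{2 x^{3} - 8 x^{2} - 18 x + 72}, which equals f(x).

F(x) = - \frac{3 \log{\left(x - 4 \right)}}{14} + \frac{\log{\left(x - 3 \right)}}{4} - \frac{\log{\left(x + 3 \right)}}{28} + C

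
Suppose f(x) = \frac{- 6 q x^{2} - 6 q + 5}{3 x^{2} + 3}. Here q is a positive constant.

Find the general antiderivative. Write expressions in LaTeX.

F(x) = \frac{- 6 q x + 5 \operatorname{atan}{\left(x \right)}}{3} + C

Since d/dx undoes antidifferentiation here, F'(x) = f(x) is required of F(x).
Check: d/dx[\frac{- 6 q x + 5 \operatorname{atan}{\left(x \right)}}{3}] = \frac{- 6 q x^{2} - 6 q + 5}{3 x^{2} + 3} = f(x).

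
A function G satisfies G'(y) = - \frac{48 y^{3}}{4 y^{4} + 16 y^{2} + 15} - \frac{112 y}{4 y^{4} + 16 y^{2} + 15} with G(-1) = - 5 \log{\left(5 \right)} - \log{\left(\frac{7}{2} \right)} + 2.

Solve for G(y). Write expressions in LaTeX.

G(y) = - \log{\left(y^{2} + \frac{5}{2} \right)} - 5 \log{\left(2 y^{2} + 3 \right)} + 2

The integrand splits into summands that can be handled one at a time.
A general antiderivative is - \log{\left(y^{2} + \frac{5}{2} \right)} - 5 \log{\left(2 y^{2} + 3 \right)} + C.
The condition gives C = - 5 \log{\left(5 \right)} - \log{\left(\frac{7}{2} \right)} + 2 - (- 5 \log{\left(5 \right)} - \log{\left(\frac{7}{2} \right)}) = 2.
So G(y) = - \log{\left(y^{2} + \frac{5}{2} \right)} - 5 \log{\left(2 y^{2} + 3 \right)} + 2.
Check: d/dy[- \log{\left(y^{2} + \frac{5}{2} \right)} - 5 \log{\left(2 y^{2} + 3 \right)} + 2] = \frac{- 48 y^{3} - 112 y}{4 y^{4} + 16 y^{2} + 15}, which equals G'(y).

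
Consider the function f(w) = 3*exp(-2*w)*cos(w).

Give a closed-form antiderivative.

An antiderivative is F(w) = 3*(sin(w) - 2*cos(w))*exp(-2*w)/5.

Differentiate the proposed F(w) back; it has to land on f(w) exactly.
Check: d/dw[3*(sin(w) - 2*cos(w))*exp(-2*w)/5] = 3*exp(-2*w)*cos(w) = f(w).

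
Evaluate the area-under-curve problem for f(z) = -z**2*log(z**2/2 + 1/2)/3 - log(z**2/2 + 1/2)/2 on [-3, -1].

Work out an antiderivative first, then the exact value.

Antiderivative: F(z) = -z**3*log(z**2 + 1)/9 + 2*z**3/27 + z**3*log(2)/9 - z*log(z**2 + 1)/2 + z*log(2)/2 + 7*z/9 - 7*atan(z)/9; value = -9*log(5)/2 - 7*atan(3)/9 + 7*pi/36 + 94/27

Integrate term by term and add the pieces.
F(z) = -z**3*log(z**2 + 1)/9 + 2*z**3/27 + z**3*log(2)/9 - z*log(z**2 + 1)/2 + z*log(2)/2 + 7*z/9 - 7*atan(z)/9 is an antiderivative of f.
Check: d/dz[-z**3*log(z**2 + 1)/9 + 2*z**3/27 + z**3*log(2)/9 - z*log(z**2 + 1)/2 + z*log(2)/2 + 7*z/9 - 7*atan(z)/9] = -z**2*log(z**2 + 1)/3 + z**2*log(2)/3 - log(z**2 + 1)/2 + log(2)/2, which equals f(z).
F(-1) = -23/27 + 7*pi/36; F(-3) = -13/3 - 9*log(2)/2 + 7*atan(3)/9 + 9*log(10)/2.
Integral = F(-1) - F(-3) = -9*log(5)/2 - 7*atan(3)/9 + 7*pi/36 + 94/27.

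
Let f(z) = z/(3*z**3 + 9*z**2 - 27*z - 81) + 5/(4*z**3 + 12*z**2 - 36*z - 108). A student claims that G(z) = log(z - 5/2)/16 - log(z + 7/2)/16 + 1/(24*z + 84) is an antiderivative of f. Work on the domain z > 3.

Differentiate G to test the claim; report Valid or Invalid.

d/dz[G] = (8*z + 34)/(24*z**3 + 108*z**2 - 126*z - 735)
d/dz[G] - f(z) = (-32*z**3 - 252*z**2 - 478*z + 3)/(96*z**6 + 720*z**5 - 72*z**4 - 10932*z**3 - 15948*z**2 + 40068*z + 79380) != 0.

Invalid: d/dz[G] - f = (-32*z**3 - 252*z**2 - 478*z + 3)/(96*z**6 + 720*z**5 - 72*z**4 - 10932*z**3 - 15948*z**2 + 40068*z + 79380), which is not 0.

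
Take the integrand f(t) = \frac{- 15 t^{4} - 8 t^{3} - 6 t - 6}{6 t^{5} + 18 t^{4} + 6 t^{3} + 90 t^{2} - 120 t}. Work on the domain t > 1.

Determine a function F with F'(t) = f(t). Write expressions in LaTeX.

The denominator factors as 6 t \left(t - 1\right) \left(t + 4\right) \left(t^{2} + 5\right); partial fractions split f into directly integrable pieces: - \frac{1313 t - 1395}{1260 \left(t^{2} + 5\right)} - \frac{331}{252 \left(t + 4\right)} - \frac{7}{36 \left(t - 1\right)} + \frac{1}{20 t}.
Check: d/dt[\frac{\log{\left(t \right)}}{20} - \frac{7 \log{\left(t - 1 \right)}}{36} - \frac{331 \log{\left(t + 4 \right)}}{252} - \frac{1313 \log{\left(t^{2} + 5 \right)}}{2520} + \frac{31 \sqrt{5} \operatorname{atan}{\left(\frac{\sqrt{5} t}{5} \right)}}{140}] = \frac{- 15 t^{4} - 8 t^{3} - 6 t - 6}{6 t^{5} + 18 t^{4} + 6 t^{3} + 90 t^{2} - 120 t} = f(t).

An antiderivative is F(t) = \frac{\log{\left(t \right)}}{20} - \frac{7 \log{\left(t - 1 \right)}}{36} - \frac{331 \log{\left(t + 4 \right)}}{252} - \frac{1313 \log{\left(t^{2} + 5 \right)}}{2520} + \frac{31 \sqrt{5} \operatorname{atan}{\left(\frac{\sqrt{5} t}{5} \right)}}{140}.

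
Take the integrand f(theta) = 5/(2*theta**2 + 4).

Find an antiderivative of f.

For F(theta) to be correct the identity F'(theta) - f(theta) = 0 must hold.
Check: d/dtheta[5*sqrt(2)*atan(sqrt(2)*theta/2)/4] = 5/(2*theta**2 + 4) = f(theta).

An antiderivative is F(theta) = 5*sqrt(2)*atan(sqrt(2)*theta/2)/4.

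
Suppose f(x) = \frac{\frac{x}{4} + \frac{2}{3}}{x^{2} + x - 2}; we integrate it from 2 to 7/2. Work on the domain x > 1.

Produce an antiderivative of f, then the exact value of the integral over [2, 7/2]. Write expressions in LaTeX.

Antiderivative: F(x) = \frac{11 \log{\left(x - 1 \right)} - 2 \log{\left(x + 2 \right)}}{36}; value = - \frac{\log{\left(\frac{11}{2} \right)}}{18} + \frac{\log{\left(4 \right)}}{18} + \frac{11 \log{\left(\frac{5}{2} \right)}}{36}

Factor the denominator (12 \left(x - 1\right) \left(x + 2\right)) and decompose: f = - \frac{1}{18 \left(x + 2\right)} + \frac{11}{36 \left(x - 1\right)}; each piece integrates to a log, atan, or power term.
F(x) = \frac{11 \log{\left(x - 1 \right)} - 2 \log{\left(x + 2 \right)}}{36} is an antiderivative of f.
Check: d/dx[\frac{11 \log{\left(x - 1 \right)} - 2 \log{\left(x + 2 \right)}}{36}] = \frac{3 x + 8}{12 x^{2} + 12 x - 24}, which equals f(x).
F(7/2) = - \frac{\log{\left(\frac{11}{2} \right)}}{18} + \frac{11 \log{\left(\frac{5}{2} \right)}}{36}; F(2) = - \frac{\log{\left(4 \right)}}{18}.
Integral = F(7/2) - F(2) = - \frac{\log{\left(\frac{11}{2} \right)}}{18} + \frac{\log{\left(4 \right)}}{18} + \frac{11 \log{\left(\frac{5}{2} \right)}}{36}.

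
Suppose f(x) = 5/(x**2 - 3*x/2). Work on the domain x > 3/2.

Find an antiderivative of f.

An antiderivative is F(x) = 10*(-log(x) + log(x - 3/2))/3.

Factor the denominator (x*(2*x - 3)) and decompose: f = 20/(3*(2*x - 3)) - 10/(3*x); each piece integrates to a log, atan, or power term.
Check: d/dx[10*(-log(x) + log(x - 3/2))/3] = 10/(2*x**2 - 3*x), which equals f(x).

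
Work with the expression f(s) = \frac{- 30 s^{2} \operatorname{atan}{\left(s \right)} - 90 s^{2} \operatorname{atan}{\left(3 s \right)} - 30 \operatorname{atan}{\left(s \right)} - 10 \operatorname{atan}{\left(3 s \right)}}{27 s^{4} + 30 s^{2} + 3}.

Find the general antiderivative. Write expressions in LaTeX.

f has the shape u'v + uv' for u = - \frac{10 \operatorname{atan}{\left(s \right)}}{3} and v = \operatorname{atan}{\left(3 s \right)} — it is the derivative of the product u*v.
Check: d/ds[- \frac{10 \operatorname{atan}{\left(s \right)} \operatorname{atan}{\left(3 s \right)}}{3}] = \frac{- 30 s^{2} \operatorname{atan}{\left(s \right)} - 90 s^{2} \operatorname{atan}{\left(3 s \right)} - 30 \operatorname{atan}{\left(s \right)} - 10 \operatorname{atan}{\left(3 s \right)}}{27 s^{4} + 30 s^{2} + 3} = f(s).

F(s) = - \frac{10 \operatorname{atan}{\left(s \right)} \operatorname{atan}{\left(3 s \right)}}{3} + C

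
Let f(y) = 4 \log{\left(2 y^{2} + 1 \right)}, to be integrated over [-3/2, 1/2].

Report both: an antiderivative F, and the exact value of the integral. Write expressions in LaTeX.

Any candidate F(y) must reproduce f(y) exactly when differentiated.
F(y) = 4 y \log{\left(2 y^{2} + 1 \right)} - 8 y + 4 \sqrt{2} \operatorname{atan}{\left(\sqrt{2} y \right)} is an antiderivative of f.
Check: d/dy[4 y \log{\left(2 y^{2} + 1 \right)} - 8 y + 4 \sqrt{2} \operatorname{atan}{\left(\sqrt{2} y \right)}] = 4 \log{\left(2 y^{2} + 1 \right)} = f(y).
F(1/2) = -4 + 2 \log{\left(\frac{3}{2} \right)} + 4 \sqrt{2} \operatorname{atan}{\left(\frac{\sqrt{2}}{2} \right)}; F(-3/2) = - 6 \log{\left(\frac{11}{2} \right)} - 4 \sqrt{2} \operatorname{atan}{\left(\frac{3 \sqrt{2}}{2} \right)} + 12.
Integral = F(1/2) - F(-3/2) = -16 + 2 \log{\left(\frac{3}{2} \right)} + 4 \sqrt{2} \operatorname{atan}{\left(\frac{\sqrt{2}}{2} \right)} + 4 \sqrt{2} \operatorname{atan}{\left(\frac{3 \sqrt{2}}{2} \right)} + 6 \log{\left(\frac{11}{2} \right)}.

Antiderivative: F(y) = 4 y \log{\left(2 y^{2} + 1 \right)} - 8 y + 4 \sqrt{2} \operatorname{atan}{\left(\sqrt{2} y \right)}; value = -16 + 2 \log{\left(\frac{3}{2} \right)} + 4 \sqrt{2} \operatorname{atan}{\left(\frac{\sqrt{2}}{2} \right)} + 4 \sqrt{2} \operatorname{atan}{\left(\frac{3 \sqrt{2}}{2} \right)} + 6 \log{\left(\frac{11}{2} \right)}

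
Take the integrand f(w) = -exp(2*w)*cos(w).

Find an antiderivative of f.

An antiderivative is F(w) = -exp(2*w)*sin(w)/5 - 2*exp(2*w)*cos(w)/5.

Recover f(w) by differentiating a candidate F(w); any mismatch rules it out.
Check: d/dw[-exp(2*w)*sin(w)/5 - 2*exp(2*w)*cos(w)/5] = -exp(2*w)*cos(w) = f(w).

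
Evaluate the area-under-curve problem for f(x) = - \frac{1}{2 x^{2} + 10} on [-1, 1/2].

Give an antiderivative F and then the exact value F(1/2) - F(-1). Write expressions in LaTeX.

Any candidate F(x) must reproduce f(x) exactly when differentiated.
F(x) = - \frac{\sqrt{5} \operatorname{atan}{\left(\frac{\sqrt{5} x}{5} \right)}}{10} is an antiderivative of f.
Check: d/dx[- \frac{\sqrt{5} \operatorname{atan}{\left(\frac{\sqrt{5} x}{5} \right)}}{10}] = - \frac{1}{2 x^{2} + 10} = f(x).
F(1/2) = - \frac{\sqrt{5} \operatorname{atan}{\left(\frac{\sqrt{5}}{10} \right)}}{10}; F(-1) = \frac{\sqrt{5} \operatorname{atan}{\left(\frac{\sqrt{5}}{5} \right)}}{10}.
Integral = F(1/2) - F(-1) = - \frac{\sqrt{5} \operatorname{atan}{\left(\frac{\sqrt{5}}{5} \right)}}{10} - \frac{\sqrt{5} \operatorname{atan}{\left(\frac{\sqrt{5}}{10} \right)}}{10}.

Antiderivative: F(x) = - \frac{\sqrt{5} \operatorname{atan}{\left(\frac{\sqrt{5} x}{5} \right)}}{10}; value = - \frac{\sqrt{5} \operatorname{atan}{\left(\frac{\sqrt{5}}{5} \right)}}{10} - \frac{\sqrt{5} \operatorname{atan}{\left(\frac{\sqrt{5}}{10} \right)}}{10}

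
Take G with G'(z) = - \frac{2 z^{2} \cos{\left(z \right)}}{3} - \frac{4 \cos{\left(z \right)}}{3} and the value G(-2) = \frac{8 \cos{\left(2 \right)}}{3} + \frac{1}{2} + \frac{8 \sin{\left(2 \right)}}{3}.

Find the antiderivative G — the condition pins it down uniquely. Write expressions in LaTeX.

G(z) = - \frac{2 z^{2} \sin{\left(z \right)}}{3} - \frac{4 z \cos{\left(z \right)}}{3} + \frac{1}{2}

The integrand splits into summands that can be handled one at a time.
A general antiderivative is - \frac{2 z^{2} \sin{\left(z \right)}}{3} - \frac{4 z \cos{\left(z \right)}}{3} + C.
The condition gives C = \frac{8 \cos{\left(2 \right)}}{3} + \frac{1}{2} + \frac{8 \sin{\left(2 \right)}}{3} - (\frac{8 \cos{\left(2 \right)}}{3} + \frac{8 \sin{\left(2 \right)}}{3}) = \frac{1}{2}.
So G(z) = - \frac{2 z^{2} \sin{\left(z \right)}}{3} - \frac{4 z \cos{\left(z \right)}}{3} + \frac{1}{2}.
Check: d/dz[- \frac{2 z^{2} \sin{\left(z \right)}}{3} - \frac{4 z \cos{\left(z \right)}}{3} + \frac{1}{2}] = - \frac{2 z^{2} \cos{\left(z \right)}}{3} - \frac{4 \cos{\left(z \right)}}{3} = G'(z).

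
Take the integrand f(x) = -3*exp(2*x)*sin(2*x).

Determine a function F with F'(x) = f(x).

An antiderivative is F(x) = 3*(-sin(2*x) + cos(2*x))*exp(2*x)/4.

Any candidate F(x) must reproduce f(x) exactly when differentiated.
Check: d/dx[3*(-sin(2*x) + cos(2*x))*exp(2*x)/4] = -3*exp(2*x)*sin(2*x) = f(x).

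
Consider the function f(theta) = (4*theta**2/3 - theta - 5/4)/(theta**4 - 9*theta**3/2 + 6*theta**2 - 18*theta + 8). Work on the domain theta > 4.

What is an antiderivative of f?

The denominator factors as 6*(theta - 4)*(2*theta - 1)*(theta**2 + 4); partial fractions split f into directly integrable pieces: -(39*theta - 44)/(120*(theta**2 + 4)) + 4/(21*(2*theta - 1)) + 193/(840*(theta - 4)).
Check: d/dtheta[(386*log(theta - 4) + 160*log(theta - 1/2) - 273*log(theta**2 + 4) + 308*atan(theta/2))/1680] = (16*theta**2 - 12*theta - 15)/(12*theta**4 - 54*theta**3 + 72*theta**2 - 216*theta + 96), which equals f(theta).

An antiderivative is F(theta) = (386*log(theta - 4) + 160*log(theta - 1/2) - 273*log(theta**2 + 4) + 308*atan(theta/2))/1680.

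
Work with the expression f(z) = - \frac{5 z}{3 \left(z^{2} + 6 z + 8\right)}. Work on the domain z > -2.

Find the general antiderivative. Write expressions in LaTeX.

Factor the denominator (3 \left(z + 2\right) \left(z + 4\right)) and decompose: f = - \frac{10}{3 \left(z + 4\right)} + \frac{5}{3 \left(z + 2\right)}; each piece integrates to a log, atan, or power term.
Check: d/dz[\frac{5 \log{\left(z + 2 \right)}}{3} - \frac{10 \log{\left(z + 4 \right)}}{3}] = - \frac{5 z}{3 z^{2} + 18 z + 24}, which equals f(z).

F(z) = \frac{5 \log{\left(z + 2 \right)}}{3} - \frac{10 \log{\left(z + 4 \right)}}{3} + C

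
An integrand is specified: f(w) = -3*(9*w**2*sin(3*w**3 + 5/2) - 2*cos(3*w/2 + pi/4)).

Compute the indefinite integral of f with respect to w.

F(w) = 4*sin(3*w/2 + pi/4) + 3*cos(3*w**3 + 5/2) + C

A candidate is checked by its d/dw: the result must match f(w).
Check: d/dw[4*sin(3*w/2 + pi/4) + 3*cos(3*w**3 + 5/2)] = -27*w**2*sin(3*w**3 + 5/2) + 6*cos(3*w/2 + pi/4), which equals f(w).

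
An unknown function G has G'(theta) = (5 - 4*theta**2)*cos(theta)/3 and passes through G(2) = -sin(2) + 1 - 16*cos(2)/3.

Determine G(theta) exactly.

G(theta) = -4*theta**2*sin(theta)/3 - 8*theta*cos(theta)/3 + 13*sin(theta)/3 + 1

Since d/dtheta undoes antidifferentiation here, G(theta) must give back the stated G'(theta).
A general antiderivative is -4*theta**2*sin(theta)/3 - 8*theta*cos(theta)/3 + 13*sin(theta)/3 + C.
The condition gives C = -sin(2) + 1 - 16*cos(2)/3 - (-sin(2) - 16*cos(2)/3) = 1.
So G(theta) = -4*theta**2*sin(theta)/3 - 8*theta*cos(theta)/3 + 13*sin(theta)/3 + 1.
Check: d/dtheta[-4*theta**2*sin(theta)/3 - 8*theta*cos(theta)/3 + 13*sin(theta)/3 + 1] = -4*theta**2*cos(theta)/3 + 5*cos(theta)/3, which equals G'(theta).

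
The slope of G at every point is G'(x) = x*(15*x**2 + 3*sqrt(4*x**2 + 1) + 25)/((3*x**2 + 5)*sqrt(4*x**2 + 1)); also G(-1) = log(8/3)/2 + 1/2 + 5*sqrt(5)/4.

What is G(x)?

G(x) = 5*sqrt(4*x**2 + 1)/4 + log(x**2 + 5/3)/2 + 1/2

A first test for any G(x): its x-derivative must equal the given G'(x).
A general antiderivative is 5*sqrt(4*x**2 + 1)/4 + log(x**2 + 5/3)/2 + C.
The condition gives C = log(8/3)/2 + 1/2 + 5*sqrt(5)/4 - (log(8/3)/2 + 5*sqrt(5)/4) = 1/2.
So G(x) = 5*sqrt(4*x**2 + 1)/4 + log(x**2 + 5/3)/2 + 1/2.
Check: d/dx[5*sqrt(4*x**2 + 1)/4 + log(x**2 + 5/3)/2 + 1/2] = (15*x**3 + 3*x*sqrt(4*x**2 + 1) + 25*x)/(3*x**2*sqrt(4*x**2 + 1) + 5*sqrt(4*x**2 + 1)), which equals G'(x).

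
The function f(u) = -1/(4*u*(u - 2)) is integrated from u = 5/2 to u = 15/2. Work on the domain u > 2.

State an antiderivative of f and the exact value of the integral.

Factor the denominator (4*u*(u - 2)) and decompose: f = -1/(8*(u - 2)) + 1/(8*u); each piece integrates to a log, atan, or power term.
F(u) = log(u)/8 - log(u - 2)/8 is an antiderivative of f.
Check: d/du[log(u)/8 - log(u - 2)/8] = -1/(4*u**2 - 8*u), which equals f(u).
F(15/2) = -log(11/2)/8 + log(15/2)/8; F(5/2) = log(2)/8 + log(5/2)/8.
Integral = F(15/2) - F(5/2) = -log(11/2)/8 - log(5/2)/8 - log(2)/8 + log(15/2)/8.

Antiderivative: F(u) = log(u)/8 - log(u - 2)/8; value = -log(11/2)/8 - log(5/2)/8 - log(2)/8 + log(15/2)/8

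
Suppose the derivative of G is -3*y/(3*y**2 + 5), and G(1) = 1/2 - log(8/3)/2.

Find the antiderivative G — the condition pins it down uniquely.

The substitution u = y**2 + 5/3 works: G'(y) is exactly (dG/du)*(du/dy) for that inner function.
A general antiderivative is -log(y**2 + 5/3)/2 + C.
The condition gives C = 1/2 - log(8/3)/2 - (-log(8/3)/2) = 1/2.
So G(y) = 1/2 - log(y**2 + 5/3)/2.
Check: d/dy[1/2 - log(y**2 + 5/3)/2] = -3*y/(3*y**2 + 5) = G'(y).

G(y) = 1/2 - log(y**2 + 5/3)/2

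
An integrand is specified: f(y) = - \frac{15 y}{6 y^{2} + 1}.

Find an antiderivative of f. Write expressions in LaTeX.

The substitution u = 4 y^{2} + \frac{2}{3} works: f is exactly (dF/du)*(du/dy) for that inner function.
Check: d/dy[- \frac{5 \log{\left(4 y^{2} + \frac{2}{3} \right)}}{4}] = - \frac{15 y}{6 y^{2} + 1} = f(y).

An antiderivative is F(y) = - \frac{5 \log{\left(4 y^{2} + \frac{2}{3} \right)}}{4}.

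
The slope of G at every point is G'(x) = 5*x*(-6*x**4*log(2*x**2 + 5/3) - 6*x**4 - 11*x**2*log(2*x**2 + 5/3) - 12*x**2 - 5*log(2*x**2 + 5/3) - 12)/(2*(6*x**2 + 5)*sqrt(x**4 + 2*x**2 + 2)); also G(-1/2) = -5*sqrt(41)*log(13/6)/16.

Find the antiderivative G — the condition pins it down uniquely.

G(x) = -5*sqrt(x**4 + 2*x**2 + 2)*log(2*x**2 + 5/3)/4

G'(x) has the shape u'v + uv' for u = -5*sqrt(x**4 + 2*x**2 + 2)/4 and v = log(2*x**2 + 5/3) — it is the derivative of the product u*v.
A general antiderivative is -5*sqrt(x**4 + 2*x**2 + 2)*log(2*x**2 + 5/3)/4 + C.
The condition gives C = -5*sqrt(41)*log(13/6)/16 - (-5*sqrt(41)*log(13/6)/16) = 0.
So G(x) = -5*sqrt(x**4 + 2*x**2 + 2)*log(2*x**2 + 5/3)/4.
Check: d/dx[-5*sqrt(x**4 + 2*x**2 + 2)*log(2*x**2 + 5/3)/4] = (-30*x**5*log(2*x**2 + 5/3) - 30*x**5 - 55*x**3*log(2*x**2 + 5/3) - 60*x**3 - 25*x*log(2*x**2 + 5/3) - 60*x)/(12*x**2*sqrt(x**4 + 2*x**2 + 2) + 10*sqrt(x**4 + 2*x**2 + 2)), which equals G'(x).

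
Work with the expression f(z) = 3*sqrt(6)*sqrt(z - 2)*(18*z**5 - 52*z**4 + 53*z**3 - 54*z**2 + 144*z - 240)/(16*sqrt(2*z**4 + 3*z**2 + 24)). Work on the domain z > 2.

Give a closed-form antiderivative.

Recognize the product-rule pattern: f = u'v + uv' with u = 9*(z - 2)**(5/2)/4, v = sqrt(z**4/3 + z**2/2 + 4), so integration by parts undoes it.
Check: d/dz[3*sqrt(6)*(z - 2)**(5/2)*sqrt(2*z**4 + 3*z**2 + 24)/8] = (54*sqrt(6)*z**5*sqrt(z - 2) - 156*sqrt(6)*z**4*sqrt(z - 2) + 159*sqrt(6)*z**3*sqrt(z - 2) - 162*sqrt(6)*z**2*sqrt(z - 2) + 432*sqrt(6)*z*sqrt(z - 2) - 720*sqrt(6)*sqrt(z - 2))/(16*sqrt(2*z**4 + 3*z**2 + 24)), which equals f(z).

An antiderivative is F(z) = 3*sqrt(6)*(z - 2)**(5/2)*sqrt(2*z**4 + 3*z**2 + 24)/8.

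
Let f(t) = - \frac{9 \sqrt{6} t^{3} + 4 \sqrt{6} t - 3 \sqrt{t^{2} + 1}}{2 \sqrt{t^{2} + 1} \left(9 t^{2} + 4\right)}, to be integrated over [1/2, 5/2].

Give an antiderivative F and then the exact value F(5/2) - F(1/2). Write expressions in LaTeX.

Antiderivative: F(t) = \frac{- 2 \sqrt{6} \sqrt{t^{2} + 1} + \operatorname{atan}{\left(\frac{3 t}{2} \right)}}{4}; value = - \frac{\sqrt{174}}{4} - \frac{\operatorname{atan}{\left(\frac{3}{4} \right)}}{4} + \frac{\operatorname{atan}{\left(\frac{15}{4} \right)}}{4} + \frac{\sqrt{30}}{4}

For F(t) to be correct the identity F'(t) - f(t) = 0 must hold.
F(t) = \frac{- 2 \sqrt{6} \sqrt{t^{2} + 1} + \operatorname{atan}{\left(\frac{3 t}{2} \right)}}{4} is an antiderivative of f.
Check: d/dt[\frac{- 2 \sqrt{6} \sqrt{t^{2} + 1} + \operatorname{atan}{\left(\frac{3 t}{2} \right)}}{4}] = \frac{- 9 \sqrt{6} t^{3} - 4 \sqrt{6} t + 3 \sqrt{t^{2} + 1}}{18 t^{2} \sqrt{t^{2} + 1} + 8 \sqrt{t^{2} + 1}}, which equals f(t).
F(5/2) = - \frac{\sqrt{174}}{4} + \frac{\operatorname{atan}{\left(\frac{15}{4} \right)}}{4}; F(1/2) = - \frac{\sqrt{30}}{4} + \frac{\operatorname{atan}{\left(\frac{3}{4} \right)}}{4}.
Integral = F(5/2) - F(1/2) = - \frac{\sqrt{174}}{4} - \frac{\operatorname{atan}{\left(\frac{3}{4} \right)}}{4} + \frac{\operatorname{atan}{\left(\frac{15}{4} \right)}}{4} + \frac{\sqrt{30}}{4}.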